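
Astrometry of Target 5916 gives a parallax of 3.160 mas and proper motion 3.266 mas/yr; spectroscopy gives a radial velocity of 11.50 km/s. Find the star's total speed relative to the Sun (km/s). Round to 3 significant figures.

d = 1/p = 1/0.003160″ = 316.46 pc.
μ = 3.266 mas/yr = 0.003266 ″/yr.
v_t = 4.740 μ d = 4.740 × 0.003266 × 316.46 = 4.8991 km/s.
v = √(v_r² + v_t²) = √(11.50² + 4.8991²) = √156.251 = 12.5 km/s.

12.5 km/s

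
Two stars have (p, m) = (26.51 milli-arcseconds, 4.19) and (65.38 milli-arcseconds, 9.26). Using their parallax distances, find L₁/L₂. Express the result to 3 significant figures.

d₁ = 1/p₁ = 1/0.02651″ = 37.722 pc; d₂ = 1/p₂ = 1/0.06538″ = 15.295 pc.
M₁ = m₁ − 5 log₁₀ d₁ + 5 = 4.19 − 7.8830 + 5 = 1.3070.
M₂ = 9.26 − 5.9227 + 5 = 8.3373.
L₁/L₂ = 10^(0.4(M₂ − M₁)) = 10^(0.4 × 7.0303) = 10^2.81212 = 648.81.

L₁/L₂ = 649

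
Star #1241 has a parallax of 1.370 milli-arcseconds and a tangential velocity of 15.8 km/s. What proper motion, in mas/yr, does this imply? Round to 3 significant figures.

d = 1/p = 1/0.001370″ = 729.93 pc.
μ = v_t / (4.74 d) = 15.8 / (4.74 × 729.93) = 15.8 / 3459.9 = 0.0045666 ″/yr = 4.5666 mas/yr.

4.57 mas/yr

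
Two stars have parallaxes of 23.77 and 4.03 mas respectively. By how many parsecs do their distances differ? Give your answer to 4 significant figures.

d_A = 1/0.02377″ = 42.07 pc; d_B = 1/0.004030″ = 248.14 pc.
|d_B − d_A| = |248.14 − 42.07| = 206.07 pc.

206.1 pc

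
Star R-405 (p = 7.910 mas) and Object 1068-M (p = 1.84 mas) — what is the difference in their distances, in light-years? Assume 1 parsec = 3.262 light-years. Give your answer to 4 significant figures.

d_A = 1/0.007910″ = 126.42 pc; d_B = 1/0.001840″ = 543.48 pc.
|d_B − d_A| = |543.48 − 126.42| = 417.06 pc = 417.06 × 3.262 ly = 1360.4 ly.

1360 ly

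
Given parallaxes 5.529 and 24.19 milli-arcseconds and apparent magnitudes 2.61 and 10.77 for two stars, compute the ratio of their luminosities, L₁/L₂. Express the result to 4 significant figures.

L₁/L₂ = 35150

d₁ = 1/p₁ = 1/0.005529″ = 180.86 pc; d₂ = 1/p₂ = 1/0.02419″ = 41.339 pc.
M₁ = m₁ − 5 log₁₀ d₁ + 5 = 2.61 − 11.2867 + 5 = -3.6767.
M₂ = 10.77 − 8.0818 + 5 = 7.6882.
L₁/L₂ = 10^(0.4(M₂ − M₁)) = 10^(0.4 × 11.3649) = 10^4.54596 = 35153.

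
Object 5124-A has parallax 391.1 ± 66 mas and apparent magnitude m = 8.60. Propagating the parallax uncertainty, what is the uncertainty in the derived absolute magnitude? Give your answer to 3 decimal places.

σ_M = 0.366 mag

M = m − 5 log₁₀ d + 5 = m + 5 log₁₀ p + 5, so ∂M/∂p = 5/(p ln 10).
σ_M = (5/ln 10) · (σ_p/p) = 2.1715 × 66/391.1 = 2.1715 × 0.16875 = 0.36644.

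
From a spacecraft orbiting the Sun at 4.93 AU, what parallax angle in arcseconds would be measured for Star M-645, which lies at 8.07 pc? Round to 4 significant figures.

0.6109 arcsec

p (arcsec) = B (AU) / d (pc).
p = 4.93 / 8.07 = 0.6109 arcsec.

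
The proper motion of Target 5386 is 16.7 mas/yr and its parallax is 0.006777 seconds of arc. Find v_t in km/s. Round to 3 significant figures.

11.7 km/s

d = 1/p = 1/0.006777″ = 147.56 pc.
μ = 16.7 mas/yr = 0.0167 ″/yr.
v_t = 4.74 × μ × d = 4.74 × 0.0167 × 147.56 = 11.681 km/s.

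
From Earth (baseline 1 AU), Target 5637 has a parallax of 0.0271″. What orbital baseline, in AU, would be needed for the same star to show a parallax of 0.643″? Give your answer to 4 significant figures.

Parallax scales linearly with baseline: p ∝ B, so B = p_target / p_Earth × 1 AU.
B = 0.643 / 0.0271 = 23.727 AU.

23.73 AU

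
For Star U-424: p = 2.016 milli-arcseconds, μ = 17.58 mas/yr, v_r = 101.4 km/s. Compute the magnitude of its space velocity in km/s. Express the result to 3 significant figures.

110 km/s

d = 1/p = 1/0.002016″ = 496.03 pc.
μ = 17.58 mas/yr = 0.01758 ″/yr.
v_t = 4.740 μ d = 4.740 × 0.01758 × 496.03 = 41.334 km/s.
v = √(v_r² + v_t²) = √(101.4² + 41.334²) = √11990.5 = 109.5 km/s.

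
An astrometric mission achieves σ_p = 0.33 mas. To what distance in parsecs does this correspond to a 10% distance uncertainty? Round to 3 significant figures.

303 pc

σ_d/d = σ_p/p, so the condition is σ_p/p ≤ 0.10, i.e. p ≥ σ_p/0.10.
p_min = 0.33/0.10 = 3.3 mas = 0.0033 arcsec.
d_max = 1/p_min = 1/0.0033 = 303.03 pc.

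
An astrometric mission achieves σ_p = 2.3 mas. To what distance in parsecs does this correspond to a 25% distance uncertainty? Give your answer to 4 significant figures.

σ_d/d = σ_p/p, so the condition is σ_p/p ≤ 0.25, i.e. p ≥ σ_p/0.25.
p_min = 2.3/0.25 = 9.2 mas = 0.0092 arcsec.
d_max = 1/p_min = 1/0.0092 = 108.7 pc.

108.7 pc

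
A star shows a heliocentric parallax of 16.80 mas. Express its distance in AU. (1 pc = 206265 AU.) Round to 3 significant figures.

p = 16.80 mas = 0.01680 arcsec.
d = 1/p = 1/0.01680 = 59.524 pc.
In AU: 59.524 × 206265 = 1.2278 × 10^7 AU.

1.23 × 10^7 AU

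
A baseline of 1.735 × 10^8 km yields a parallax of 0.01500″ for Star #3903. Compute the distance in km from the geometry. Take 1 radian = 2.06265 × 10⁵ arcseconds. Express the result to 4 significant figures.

2.386 × 10^15 km

θ = 0.01500″ = 0.01500/206265 = 7.2722 × 10^-8 rad.
d = B/θ = (1.735 × 10^8) / (7.2722 × 10^-8) = 2.3858 × 10^15 km.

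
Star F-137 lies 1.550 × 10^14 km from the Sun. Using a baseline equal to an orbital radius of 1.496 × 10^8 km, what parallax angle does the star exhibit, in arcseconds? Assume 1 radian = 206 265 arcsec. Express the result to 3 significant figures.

θ ≈ B/d = (1.496 × 10^8) / (1.550 × 10^14) = 9.6516 × 10^-7 rad.
In arcseconds: 9.6516 × 10^-7 × 206265 = 0.19908″.

0.199 arcsec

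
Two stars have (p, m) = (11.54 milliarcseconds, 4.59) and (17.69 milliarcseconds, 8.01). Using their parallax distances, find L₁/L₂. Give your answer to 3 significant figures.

L₁/L₂ = 54.8

d₁ = 1/p₁ = 1/0.01154″ = 86.655 pc; d₂ = 1/p₂ = 1/0.01769″ = 56.529 pc.
M₁ = m₁ − 5 log₁₀ d₁ + 5 = 4.59 − 9.6890 + 5 = -0.0990.
M₂ = 8.01 − 8.7614 + 5 = 4.2486.
L₁/L₂ = 10^(0.4(M₂ − M₁)) = 10^(0.4 × 4.3476) = 10^1.73904 = 54.833.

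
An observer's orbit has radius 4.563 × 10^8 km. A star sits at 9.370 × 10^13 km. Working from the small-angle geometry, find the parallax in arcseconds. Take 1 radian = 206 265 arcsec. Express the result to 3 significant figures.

1.00 arcsec

θ ≈ B/d = (4.563 × 10^8) / (9.370 × 10^13) = 4.8698 × 10^-6 rad.
In arcseconds: 4.8698 × 10^-6 × 206265 = 1.0045″.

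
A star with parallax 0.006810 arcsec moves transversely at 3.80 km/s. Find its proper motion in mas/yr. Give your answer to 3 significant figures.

5.46 mas/yr

d = 1/p = 1/0.006810″ = 146.84 pc.
μ = v_t / (4.74 d) = 3.80 / (4.74 × 146.84) = 3.80 / 696.02 = 0.0054596 ″/yr = 5.4596 mas/yr.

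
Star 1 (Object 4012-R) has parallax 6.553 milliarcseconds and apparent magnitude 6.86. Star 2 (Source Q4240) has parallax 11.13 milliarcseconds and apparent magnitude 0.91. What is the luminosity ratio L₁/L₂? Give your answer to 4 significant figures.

L₁/L₂ = 0.01203

d₁ = 1/p₁ = 1/0.006553″ = 152.6 pc; d₂ = 1/p₂ = 1/0.01113″ = 89.847 pc.
M₁ = m₁ − 5 log₁₀ d₁ + 5 = 6.86 − 10.9178 + 5 = 0.9422.
M₂ = 0.91 − 9.7675 + 5 = -3.8575.
L₁/L₂ = 10^(0.4(M₂ − M₁)) = 10^(0.4 × (-4.7997)) = 10^(-1.91988) = 0.012026.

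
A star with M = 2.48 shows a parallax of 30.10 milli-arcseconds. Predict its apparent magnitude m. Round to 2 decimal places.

d = 1/p = 1/0.03010″ = 33.223 pc.
m − M = 5 log₁₀ d − 5 = 5 log₁₀(33.223) − 5 = 7.6072 − 5 = 2.6072.
m = M + (m − M) = 2.48 + 2.6072 = 5.09.

m = 5.09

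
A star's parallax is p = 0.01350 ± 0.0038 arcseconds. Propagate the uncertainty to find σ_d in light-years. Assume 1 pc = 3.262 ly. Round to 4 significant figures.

68.01 ly

d = 1/p, so σ_d = σ_p / p².
σ_d = 0.00380 / (0.01350)² = 0.00380 / 0.00018225 = 20.85 pc = 20.85 × 3.262 ly = 68.013 ly.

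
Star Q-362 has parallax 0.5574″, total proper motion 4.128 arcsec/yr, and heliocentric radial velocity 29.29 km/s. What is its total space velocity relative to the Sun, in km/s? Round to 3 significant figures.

45.7 km/s

d = 1/p = 1/0.5574″ = 1.794 pc.
v_t = 4.740 μ d = 4.740 × 4.128 × 1.794 = 35.103 km/s.
v = √(v_r² + v_t²) = √(29.29² + 35.103²) = √2090.12 = 45.718 km/s.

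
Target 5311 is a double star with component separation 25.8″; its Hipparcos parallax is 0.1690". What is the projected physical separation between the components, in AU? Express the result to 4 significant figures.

d = 1/p = 1/0.1690″ = 5.9172 pc.
At distance d (pc), an angle of θ arcsec spans θ·d AU: s = 25.8 × 5.9172 = 152.66 AU.

152.7 AU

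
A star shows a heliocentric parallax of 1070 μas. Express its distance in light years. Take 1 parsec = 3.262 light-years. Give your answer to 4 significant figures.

p = 1070 μas = 0.001070 arcsec.
d = 1/p = 1/0.001070 = 934.58 pc.
In light-years: 934.58 × 3.262 = 3048.6 ly.

3049 light years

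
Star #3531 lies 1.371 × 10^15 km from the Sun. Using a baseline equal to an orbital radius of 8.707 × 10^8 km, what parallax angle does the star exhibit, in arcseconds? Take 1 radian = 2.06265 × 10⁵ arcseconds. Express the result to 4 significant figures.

0.1310 arcsec

θ ≈ B/d = (8.707 × 10^8) / (1.371 × 10^15) = 6.3508 × 10^-7 rad.
In arcseconds: 6.3508 × 10^-7 × 206265 = 0.13099″.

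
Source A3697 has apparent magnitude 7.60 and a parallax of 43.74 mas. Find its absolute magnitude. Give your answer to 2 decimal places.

d = 1/p = 1/0.04374″ = 22.862 pc.
m − M = 5 log₁₀(22.862) − 5 = 6.7956 − 5 = 1.7956.
M = m − (m − M) = 7.60 − 1.7956 = 5.80.

M = 5.80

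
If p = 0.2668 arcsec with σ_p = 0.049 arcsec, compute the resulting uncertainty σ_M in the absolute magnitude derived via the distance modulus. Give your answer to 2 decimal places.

M = m − 5 log₁₀ d + 5 = m + 5 log₁₀ p + 5, so ∂M/∂p = 5/(p ln 10).
σ_M = (5/ln 10) · (σ_p/p) = 2.1715 × 0.049/0.2668 = 2.1715 × 0.18366 = 0.39882.

σ_M = 0.40 mag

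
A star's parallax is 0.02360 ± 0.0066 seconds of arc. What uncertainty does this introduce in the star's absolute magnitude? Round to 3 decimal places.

M = m − 5 log₁₀ d + 5 = m + 5 log₁₀ p + 5, so ∂M/∂p = 5/(p ln 10).
σ_M = (5/ln 10) · (σ_p/p) = 2.1715 × 0.0066/0.02360 = 2.1715 × 0.27966 = 0.60728.

σ_M = 0.607 mag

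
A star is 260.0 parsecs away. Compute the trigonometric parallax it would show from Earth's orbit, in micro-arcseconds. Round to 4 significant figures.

p = 1/d = 1/260 = 0.0038462 arcsec.
= 0.0038462 × 10⁶ = 3846.2 μas.

3846 μas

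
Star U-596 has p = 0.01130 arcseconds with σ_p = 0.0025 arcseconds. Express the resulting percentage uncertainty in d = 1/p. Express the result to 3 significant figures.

For d = 1/p, |σ_d/d| = |σ_p/p|.
σ_p/p = 0.0025 / 0.01130 = 0.22124 = 22.124%.

22.1%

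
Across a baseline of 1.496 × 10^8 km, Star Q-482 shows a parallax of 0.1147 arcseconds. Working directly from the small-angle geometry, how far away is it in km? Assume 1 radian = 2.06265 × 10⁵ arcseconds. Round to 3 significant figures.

θ = 0.1147″ = 0.1147/206265 = 5.5608 × 10^-7 rad.
d = B/θ = (1.496 × 10^8) / (5.5608 × 10^-7) = 2.6903 × 10^14 km.

2.69 × 10^14 km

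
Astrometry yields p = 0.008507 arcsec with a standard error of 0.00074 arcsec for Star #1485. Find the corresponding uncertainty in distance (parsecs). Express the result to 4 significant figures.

d = 1/p, so σ_d = σ_p / p².
σ_d = 0.000740 / (0.008507)² = 0.000740 / 0.000072369 = 10.225 pc.

10.23 pc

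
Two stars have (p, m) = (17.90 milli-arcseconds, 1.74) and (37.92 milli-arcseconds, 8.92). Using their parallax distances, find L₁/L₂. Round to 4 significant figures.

L₁/L₂ = 3342

d₁ = 1/p₁ = 1/0.01790″ = 55.866 pc; d₂ = 1/p₂ = 1/0.03792″ = 26.371 pc.
M₁ = m₁ − 5 log₁₀ d₁ + 5 = 1.74 − 8.7357 + 5 = -1.9957.
M₂ = 8.92 − 7.1056 + 5 = 6.8144.
L₁/L₂ = 10^(0.4(M₂ − M₁)) = 10^(0.4 × 8.8101) = 10^3.52404 = 3342.3.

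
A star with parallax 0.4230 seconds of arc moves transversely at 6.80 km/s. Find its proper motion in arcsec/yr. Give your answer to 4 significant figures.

d = 1/p = 1/0.4230″ = 2.3641 pc.
μ = v_t / (4.74 d) = 6.80 / (4.74 × 2.3641) = 6.80 / 11.206 = 0.60682 ″/yr.

0.6068 arcsec/yr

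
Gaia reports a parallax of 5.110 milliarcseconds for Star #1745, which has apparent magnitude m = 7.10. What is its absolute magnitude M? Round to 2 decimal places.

d = 1/p = 1/0.005110″ = 195.69 pc.
m − M = 5 log₁₀(195.69) − 5 = 11.4578 − 5 = 6.4578.
M = m − (m − M) = 7.10 − 6.4578 = 0.64.

M = 0.64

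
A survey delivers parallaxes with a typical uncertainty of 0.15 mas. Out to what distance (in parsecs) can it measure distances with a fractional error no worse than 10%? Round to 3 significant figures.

667 pc

σ_d/d = σ_p/p, so the condition is σ_p/p ≤ 0.10, i.e. p ≥ σ_p/0.10.
p_min = 0.15/0.10 = 1.5 mas = 0.0015 arcsec.
d_max = 1/p_min = 1/0.0015 = 666.67 pc.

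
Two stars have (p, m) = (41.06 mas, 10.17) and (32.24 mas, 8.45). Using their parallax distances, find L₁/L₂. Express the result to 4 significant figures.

L₁/L₂ = 0.1265

d₁ = 1/p₁ = 1/0.04106″ = 24.355 pc; d₂ = 1/p₂ = 1/0.03224″ = 31.017 pc.
M₁ = m₁ − 5 log₁₀ d₁ + 5 = 10.17 − 6.9329 + 5 = 8.2371.
M₂ = 8.45 − 7.4580 + 5 = 5.9920.
L₁/L₂ = 10^(0.4(M₂ − M₁)) = 10^(0.4 × (-2.2451)) = 10^(-0.89804) = 0.12646.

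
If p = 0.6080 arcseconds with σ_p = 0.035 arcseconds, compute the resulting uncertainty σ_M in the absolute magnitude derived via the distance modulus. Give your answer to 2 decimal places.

σ_M = 0.13 mag

M = m − 5 log₁₀ d + 5 = m + 5 log₁₀ p + 5, so ∂M/∂p = 5/(p ln 10).
σ_M = (5/ln 10) · (σ_p/p) = 2.1715 × 0.035/0.6080 = 2.1715 × 0.057566 = 0.125.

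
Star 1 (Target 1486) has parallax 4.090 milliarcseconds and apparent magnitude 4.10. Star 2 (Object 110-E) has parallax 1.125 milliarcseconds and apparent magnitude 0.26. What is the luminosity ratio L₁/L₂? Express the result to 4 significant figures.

d₁ = 1/p₁ = 1/0.004090″ = 244.5 pc; d₂ = 1/p₂ = 1/0.001125″ = 888.89 pc.
M₁ = m₁ − 5 log₁₀ d₁ + 5 = 4.10 − 11.9414 + 5 = -2.8414.
M₂ = 0.26 − 14.7442 + 5 = -9.4842.
L₁/L₂ = 10^(0.4(M₂ − M₁)) = 10^(0.4 × (-6.6428)) = 10^(-2.65712) = 0.0022023.

L₁/L₂ = 0.002202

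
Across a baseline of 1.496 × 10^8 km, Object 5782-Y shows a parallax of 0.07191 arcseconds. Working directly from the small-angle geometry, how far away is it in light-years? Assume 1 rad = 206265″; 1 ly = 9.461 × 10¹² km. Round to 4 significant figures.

45.36 ly

θ = 0.07191″ = 0.07191/206265 = 3.4863 × 10^-7 rad.
d = B/θ = (1.496 × 10^8) / (3.4863 × 10^-7) = 4.2911 × 10^14 km = (4.2911 × 10^14) / (9.461 × 10^12) ly = 45.356 ly.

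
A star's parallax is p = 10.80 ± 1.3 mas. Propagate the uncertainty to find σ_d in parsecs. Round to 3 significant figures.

11.1 pc

d = 1/p, so σ_d = σ_p / p².
σ_d = 0.00130 / (0.01080)² = 0.00130 / 0.00011664 = 11.145 pc.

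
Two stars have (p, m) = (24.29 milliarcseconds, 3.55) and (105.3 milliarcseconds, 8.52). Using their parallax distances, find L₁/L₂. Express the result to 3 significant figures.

d₁ = 1/p₁ = 1/0.02429″ = 41.169 pc; d₂ = 1/p₂ = 1/0.1053″ = 9.4967 pc.
M₁ = m₁ − 5 log₁₀ d₁ + 5 = 3.55 − 8.0729 + 5 = 0.4771.
M₂ = 8.52 − 4.8879 + 5 = 8.6321.
L₁/L₂ = 10^(0.4(M₂ − M₁)) = 10^(0.4 × 8.1550) = 10^3.26200 = 1828.1.

L₁/L₂ = 1830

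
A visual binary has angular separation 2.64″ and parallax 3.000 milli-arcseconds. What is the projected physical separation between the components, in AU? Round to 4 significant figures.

880.0 AU

d = 1/p = 1/0.003000″ = 333.33 pc.
At distance d (pc), an angle of θ arcsec spans θ·d AU: s = 2.64 × 333.33 = 879.99 AU.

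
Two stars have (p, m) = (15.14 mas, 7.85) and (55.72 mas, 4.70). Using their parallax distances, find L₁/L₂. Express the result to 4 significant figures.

d₁ = 1/p₁ = 1/0.01514″ = 66.05 pc; d₂ = 1/p₂ = 1/0.05572″ = 17.947 pc.
M₁ = m₁ − 5 log₁₀ d₁ + 5 = 7.85 − 9.0994 + 5 = 3.7506.
M₂ = 4.70 − 6.2700 + 5 = 3.4300.
L₁/L₂ = 10^(0.4(M₂ − M₁)) = 10^(0.4 × (-0.3206)) = 10^(-0.12824) = 0.74432.

L₁/L₂ = 0.7443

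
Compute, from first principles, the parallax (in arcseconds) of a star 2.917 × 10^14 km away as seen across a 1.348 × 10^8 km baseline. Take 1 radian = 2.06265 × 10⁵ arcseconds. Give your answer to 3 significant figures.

θ ≈ B/d = (1.348 × 10^8) / (2.917 × 10^14) = 4.6212 × 10^-7 rad.
In arcseconds: 4.6212 × 10^-7 × 206265 = 0.095319″.

0.0953 arcsec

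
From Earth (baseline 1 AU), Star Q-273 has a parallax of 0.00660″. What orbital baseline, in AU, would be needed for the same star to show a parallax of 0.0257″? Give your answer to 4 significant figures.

Parallax scales linearly with baseline: p ∝ B, so B = p_target / p_Earth × 1 AU.
B = 0.0257 / 0.00660 = 3.8939 AU.

3.894 AU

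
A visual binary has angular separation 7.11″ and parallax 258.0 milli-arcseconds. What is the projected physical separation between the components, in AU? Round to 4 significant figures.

d = 1/p = 1/0.2580″ = 3.876 pc.
At distance d (pc), an angle of θ arcsec spans θ·d AU: s = 7.11 × 3.876 = 27.558 AU.

27.56 AU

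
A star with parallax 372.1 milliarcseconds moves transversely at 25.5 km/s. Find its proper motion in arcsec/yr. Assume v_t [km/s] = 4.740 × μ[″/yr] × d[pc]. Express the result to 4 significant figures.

2.002 arcsec/yr

d = 1/p = 1/0.3721″ = 2.6874 pc.
μ = v_t / (4.74 d) = 25.5 / (4.74 × 2.6874) = 25.5 / 12.738 = 2.0019 ″/yr.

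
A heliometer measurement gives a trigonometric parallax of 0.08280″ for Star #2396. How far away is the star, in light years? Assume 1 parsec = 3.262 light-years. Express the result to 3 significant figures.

39.4 light years

d = 1/p = 1/0.08280 = 12.077 pc.
In light-years: 12.077 × 3.262 = 39.395 ly.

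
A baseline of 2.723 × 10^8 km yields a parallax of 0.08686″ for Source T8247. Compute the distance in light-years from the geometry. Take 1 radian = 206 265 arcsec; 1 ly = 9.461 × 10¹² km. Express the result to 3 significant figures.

θ = 0.08686″ = 0.08686/206265 = 4.2111 × 10^-7 rad.
d = B/θ = (2.723 × 10^8) / (4.2111 × 10^-7) = 6.4662 × 10^14 km = (6.4662 × 10^14) / (9.461 × 10^12) ly = 68.346 ly.

68.3 ly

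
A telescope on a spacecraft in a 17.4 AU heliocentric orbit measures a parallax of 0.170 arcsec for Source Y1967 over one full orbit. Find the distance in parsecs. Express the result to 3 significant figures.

102 pc

With baseline B (in AU) and parallax p (in arcsec), d = B/p parsecs.
d = 17.4 / 0.170 = 102.35 pc.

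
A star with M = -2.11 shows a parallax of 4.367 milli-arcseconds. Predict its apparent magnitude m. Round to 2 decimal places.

m = 4.69

d = 1/p = 1/0.004367″ = 228.99 pc.
m − M = 5 log₁₀ d − 5 = 5 log₁₀(228.99) − 5 = 11.7991 − 5 = 6.7991.
m = M + (m − M) = -2.11 + 6.7991 = 4.69.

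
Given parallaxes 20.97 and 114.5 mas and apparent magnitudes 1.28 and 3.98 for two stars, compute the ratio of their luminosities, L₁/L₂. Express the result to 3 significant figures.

L₁/L₂ = 358

d₁ = 1/p₁ = 1/0.02097″ = 47.687 pc; d₂ = 1/p₂ = 1/0.1145″ = 8.7336 pc.
M₁ = m₁ − 5 log₁₀ d₁ + 5 = 1.28 − 8.3920 + 5 = -2.1120.
M₂ = 3.98 − 4.7060 + 5 = 4.2740.
L₁/L₂ = 10^(0.4(M₂ − M₁)) = 10^(0.4 × 6.3860) = 10^2.55440 = 358.43.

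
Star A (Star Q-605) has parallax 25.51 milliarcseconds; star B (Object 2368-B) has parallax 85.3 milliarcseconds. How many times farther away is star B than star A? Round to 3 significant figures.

Since d = 1/p, d_B/d_A = p_A/p_B.
= 25.51 / 85.3 = 0.29906.

0.299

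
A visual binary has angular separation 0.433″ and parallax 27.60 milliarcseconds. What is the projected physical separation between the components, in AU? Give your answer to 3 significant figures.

d = 1/p = 1/0.02760″ = 36.232 pc.
At distance d (pc), an angle of θ arcsec spans θ·d AU: s = 0.433 × 36.232 = 15.688 AU.

15.7 AU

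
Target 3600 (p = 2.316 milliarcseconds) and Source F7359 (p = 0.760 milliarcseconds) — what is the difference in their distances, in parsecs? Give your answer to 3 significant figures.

884 pc

d_A = 1/0.002316″ = 431.78 pc; d_B = 1/0.0007600″ = 1315.8 pc.
|d_B − d_A| = |1315.8 − 431.78| = 884.02 pc.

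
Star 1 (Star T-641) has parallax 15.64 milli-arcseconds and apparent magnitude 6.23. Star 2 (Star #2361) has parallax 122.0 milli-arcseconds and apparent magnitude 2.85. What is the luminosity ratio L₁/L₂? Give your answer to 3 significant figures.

L₁/L₂ = 2.71

d₁ = 1/p₁ = 1/0.01564″ = 63.939 pc; d₂ = 1/p₂ = 1/0.1220″ = 8.1967 pc.
M₁ = m₁ − 5 log₁₀ d₁ + 5 = 6.23 − 9.0288 + 5 = 2.2012.
M₂ = 2.85 − 4.5682 + 5 = 3.2818.
L₁/L₂ = 10^(0.4(M₂ − M₁)) = 10^(0.4 × 1.0806) = 10^0.43224 = 2.7055.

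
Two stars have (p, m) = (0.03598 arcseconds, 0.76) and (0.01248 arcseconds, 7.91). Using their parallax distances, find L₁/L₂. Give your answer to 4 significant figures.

L₁/L₂ = 87.16

d₁ = 1/p₁ = 1/0.03598″ = 27.793 pc; d₂ = 1/p₂ = 1/0.01248″ = 80.128 pc.
M₁ = m₁ − 5 log₁₀ d₁ + 5 = 0.76 − 7.2197 + 5 = -1.4597.
M₂ = 7.91 − 9.5189 + 5 = 3.3911.
L₁/L₂ = 10^(0.4(M₂ − M₁)) = 10^(0.4 × 4.8508) = 10^1.94032 = 87.161.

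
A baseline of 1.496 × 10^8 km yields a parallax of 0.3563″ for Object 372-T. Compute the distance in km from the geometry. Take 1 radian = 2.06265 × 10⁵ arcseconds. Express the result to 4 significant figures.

8.660 × 10^13 km

θ = 0.3563″ = 0.3563/206265 = 1.7274 × 10^-6 rad.
d = B/θ = (1.496 × 10^8) / (1.7274 × 10^-6) = 8.6604 × 10^13 km.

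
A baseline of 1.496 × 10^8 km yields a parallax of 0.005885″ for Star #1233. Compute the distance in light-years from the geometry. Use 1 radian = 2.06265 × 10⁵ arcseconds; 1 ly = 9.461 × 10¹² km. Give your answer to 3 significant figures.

θ = 0.005885″ = 0.005885/206265 = 2.8531 × 10^-8 rad.
d = B/θ = (1.496 × 10^8) / (2.8531 × 10^-8) = 5.2434 × 10^15 km = (5.2434 × 10^15) / (9.461 × 10^12) ly = 554.21 ly.

554 ly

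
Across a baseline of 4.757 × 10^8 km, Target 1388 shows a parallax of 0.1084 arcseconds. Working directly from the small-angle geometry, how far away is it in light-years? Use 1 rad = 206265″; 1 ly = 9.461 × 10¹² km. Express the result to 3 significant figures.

95.7 ly

θ = 0.1084″ = 0.1084/206265 = 5.2554 × 10^-7 rad.
d = B/θ = (4.757 × 10^8) / (5.2554 × 10^-7) = 9.0516 × 10^14 km = (9.0516 × 10^14) / (9.461 × 10^12) ly = 95.673 ly.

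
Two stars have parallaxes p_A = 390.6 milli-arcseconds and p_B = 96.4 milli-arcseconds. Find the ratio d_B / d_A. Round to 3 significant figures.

4.05

Since d = 1/p, d_B/d_A = p_A/p_B.
= 390.6 / 96.4 = 4.0519.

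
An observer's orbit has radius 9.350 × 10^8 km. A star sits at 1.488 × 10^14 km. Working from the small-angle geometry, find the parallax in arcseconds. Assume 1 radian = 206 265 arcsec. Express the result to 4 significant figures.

1.296 arcsec

θ ≈ B/d = (9.350 × 10^8) / (1.488 × 10^14) = 6.2836 × 10^-6 rad.
In arcseconds: 6.2836 × 10^-6 × 206265 = 1.2961″.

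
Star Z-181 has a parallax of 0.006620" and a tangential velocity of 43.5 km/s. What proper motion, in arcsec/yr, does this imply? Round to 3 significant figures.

0.0608 arcsec/yr

d = 1/p = 1/0.006620″ = 151.06 pc.
μ = v_t / (4.74 d) = 43.5 / (4.74 × 151.06) = 43.5 / 716.02 = 0.060752 ″/yr.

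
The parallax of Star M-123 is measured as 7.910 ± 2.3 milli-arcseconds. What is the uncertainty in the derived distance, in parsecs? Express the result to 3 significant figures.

36.8 pc

d = 1/p, so σ_d = σ_p / p².
σ_d = 0.00230 / (0.007910)² = 0.00230 / 0.000062568 = 36.76 pc.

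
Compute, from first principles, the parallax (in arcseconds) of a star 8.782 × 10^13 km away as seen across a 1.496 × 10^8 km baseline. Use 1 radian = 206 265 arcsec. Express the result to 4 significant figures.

θ ≈ B/d = (1.496 × 10^8) / (8.782 × 10^13) = 1.7035 × 10^-6 rad.
In arcseconds: 1.7035 × 10^-6 × 206265 = 0.35137″.

0.3514 arcsec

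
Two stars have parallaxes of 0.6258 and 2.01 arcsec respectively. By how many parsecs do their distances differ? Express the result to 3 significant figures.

d_A = 1/0.6258″ = 1.598 pc; d_B = 1/2.010″ = 0.49751 pc.
|d_B − d_A| = |0.49751 − 1.598| = 1.1005 pc.

1.10 pc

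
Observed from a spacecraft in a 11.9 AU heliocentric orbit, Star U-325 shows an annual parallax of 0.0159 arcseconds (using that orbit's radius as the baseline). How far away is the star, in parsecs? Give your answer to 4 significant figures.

With baseline B (in AU) and parallax p (in arcsec), d = B/p parsecs.
d = 11.9 / 0.0159 = 748.43 pc.

748.4 pc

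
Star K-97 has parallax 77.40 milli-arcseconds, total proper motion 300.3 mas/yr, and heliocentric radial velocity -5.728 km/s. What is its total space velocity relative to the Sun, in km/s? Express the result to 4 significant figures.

19.26 km/s

d = 1/p = 1/0.07740″ = 12.92 pc.
μ = 300.3 mas/yr = 0.3003 ″/yr.
v_t = 4.740 μ d = 4.740 × 0.3003 × 12.92 = 18.391 km/s.
v = √(v_r² + v_t²) = √((-5.728)² + 18.391²) = √371.039 = 19.262 km/s.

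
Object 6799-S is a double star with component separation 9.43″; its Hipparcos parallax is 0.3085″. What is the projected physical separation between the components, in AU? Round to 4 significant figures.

30.57 AU

d = 1/p = 1/0.3085″ = 3.2415 pc.
At distance d (pc), an angle of θ arcsec spans θ·d AU: s = 9.43 × 3.2415 = 30.567 AU.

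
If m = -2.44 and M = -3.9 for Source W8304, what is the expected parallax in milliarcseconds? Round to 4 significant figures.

51.05 mas

m − M = -2.44 − (-3.9) = 1.46.
d = 10^((m−M)/5 + 1) = 10^1.292 = 19.588 pc.
p = 1/d = 1/19.588 = 0.051052 arcsec = 51.052 mas.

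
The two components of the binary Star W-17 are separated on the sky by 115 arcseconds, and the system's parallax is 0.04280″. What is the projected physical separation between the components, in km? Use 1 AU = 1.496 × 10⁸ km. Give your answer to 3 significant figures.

d = 1/p = 1/0.04280″ = 23.364 pc.
At distance d (pc), an angle of θ arcsec spans θ·d AU: s = 115 × 23.364 = 2686.9 AU.
= 2686.9 × 1.496 × 10⁸ km = 4.0196 × 10^11 km.

4.02 × 10^11 km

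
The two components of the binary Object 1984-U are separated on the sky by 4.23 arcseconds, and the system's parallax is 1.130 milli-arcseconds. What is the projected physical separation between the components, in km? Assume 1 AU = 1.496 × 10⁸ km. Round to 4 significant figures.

d = 1/p = 1/0.001130″ = 884.96 pc.
At distance d (pc), an angle of θ arcsec spans θ·d AU: s = 4.23 × 884.96 = 3743.4 AU.
= 3743.4 × 1.496 × 10⁸ km = 5.6001 × 10^11 km.

5.600 × 10^11 km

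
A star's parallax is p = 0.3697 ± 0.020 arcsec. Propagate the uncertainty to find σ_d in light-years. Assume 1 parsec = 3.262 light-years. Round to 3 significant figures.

d = 1/p, so σ_d = σ_p / p².
σ_d = 0.0200 / (0.3697)² = 0.0200 / 0.13668 = 0.14633 pc = 0.14633 × 3.262 ly = 0.47733 ly.

0.477 ly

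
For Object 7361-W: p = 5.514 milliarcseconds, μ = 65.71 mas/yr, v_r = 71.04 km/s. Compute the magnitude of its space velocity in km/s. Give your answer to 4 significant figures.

d = 1/p = 1/0.005514″ = 181.36 pc.
μ = 65.71 mas/yr = 0.06571 ″/yr.
v_t = 4.740 μ d = 4.740 × 0.06571 × 181.36 = 56.487 km/s.
v = √(v_r² + v_t²) = √(71.04² + 56.487²) = √8237.46 = 90.76 km/s.

90.76 km/s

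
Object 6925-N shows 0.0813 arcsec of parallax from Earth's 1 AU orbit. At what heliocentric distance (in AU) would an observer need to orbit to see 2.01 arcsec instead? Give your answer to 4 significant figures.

Parallax scales linearly with baseline: p ∝ B, so B = p_target / p_Earth × 1 AU.
B = 2.01 / 0.0813 = 24.723 AU.

24.72 AU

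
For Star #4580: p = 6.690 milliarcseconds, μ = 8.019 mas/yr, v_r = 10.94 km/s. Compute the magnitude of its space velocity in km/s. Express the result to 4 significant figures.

12.33 km/s

d = 1/p = 1/0.006690″ = 149.48 pc.
μ = 8.019 mas/yr = 0.008019 ″/yr.
v_t = 4.740 μ d = 4.740 × 0.008019 × 149.48 = 5.6817 km/s.
v = √(v_r² + v_t²) = √(10.94² + 5.6817²) = √151.965 = 12.327 km/s.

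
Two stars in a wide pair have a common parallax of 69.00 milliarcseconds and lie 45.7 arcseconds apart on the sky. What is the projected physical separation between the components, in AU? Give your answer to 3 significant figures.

d = 1/p = 1/0.06900″ = 14.493 pc.
At distance d (pc), an angle of θ arcsec spans θ·d AU: s = 45.7 × 14.493 = 662.33 AU.

662 AU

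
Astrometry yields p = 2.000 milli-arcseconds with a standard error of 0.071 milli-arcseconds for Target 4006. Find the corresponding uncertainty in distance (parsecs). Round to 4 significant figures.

d = 1/p, so σ_d = σ_p / p².
σ_d = 0.0000710 / (0.002000)² = 0.0000710 / 0.000004 = 17.75 pc.

17.75 pc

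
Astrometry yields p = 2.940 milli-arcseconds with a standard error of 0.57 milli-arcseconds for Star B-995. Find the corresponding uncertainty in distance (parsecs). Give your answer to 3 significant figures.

65.9 pc

d = 1/p, so σ_d = σ_p / p².
σ_d = 0.000570 / (0.002940)² = 0.000570 / 0.0000086436 = 65.945 pc.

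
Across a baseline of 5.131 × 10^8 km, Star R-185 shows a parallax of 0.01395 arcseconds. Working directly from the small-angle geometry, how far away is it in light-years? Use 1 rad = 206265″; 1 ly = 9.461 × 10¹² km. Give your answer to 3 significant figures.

802 ly

θ = 0.01395″ = 0.01395/206265 = 6.7631 × 10^-8 rad.
d = B/θ = (5.131 × 10^8) / (6.7631 × 10^-8) = 7.5868 × 10^15 km = (7.5868 × 10^15) / (9.461 × 10^12) ly = 801.9 ly.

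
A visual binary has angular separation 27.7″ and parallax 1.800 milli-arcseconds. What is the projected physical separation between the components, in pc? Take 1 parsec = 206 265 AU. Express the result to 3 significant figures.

d = 1/p = 1/0.001800″ = 555.56 pc.
At distance d (pc), an angle of θ arcsec spans θ·d AU: s = 27.7 × 555.56 = 15389 AU.
= 15389 / 206265 = 0.074608 pc.

0.0746 pc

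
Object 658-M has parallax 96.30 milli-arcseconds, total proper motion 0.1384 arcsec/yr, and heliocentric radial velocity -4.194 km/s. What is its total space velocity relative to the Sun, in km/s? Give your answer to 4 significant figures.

d = 1/p = 1/0.09630″ = 10.384 pc.
v_t = 4.740 μ d = 4.740 × 0.1384 × 10.384 = 6.8121 km/s.
v = √(v_r² + v_t²) = √((-4.194)² + 6.8121²) = √63.9943 = 7.9996 km/s.

8.000 km/s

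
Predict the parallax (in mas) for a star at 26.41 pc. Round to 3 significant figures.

p = 1/d = 1/26.41 = 0.037864 arcsec.
= 0.037864 × 1000 = 37.864 mas.

37.9 mas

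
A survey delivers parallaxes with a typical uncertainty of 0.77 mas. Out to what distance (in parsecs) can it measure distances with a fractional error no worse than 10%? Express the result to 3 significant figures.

σ_d/d = σ_p/p, so the condition is σ_p/p ≤ 0.10, i.e. p ≥ σ_p/0.10.
p_min = 0.77/0.10 = 7.7 mas = 0.0077 arcsec.
d_max = 1/p_min = 1/0.0077 = 129.87 pc.

130 pc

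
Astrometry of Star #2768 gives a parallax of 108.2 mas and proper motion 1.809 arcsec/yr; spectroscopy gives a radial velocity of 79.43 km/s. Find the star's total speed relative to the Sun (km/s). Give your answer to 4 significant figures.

d = 1/p = 1/0.1082″ = 9.2421 pc.
v_t = 4.740 μ d = 4.740 × 1.809 × 9.2421 = 79.248 km/s.
v = √(v_r² + v_t²) = √(79.43² + 79.248²) = √12589.4 = 112.2 km/s.

112.2 km/s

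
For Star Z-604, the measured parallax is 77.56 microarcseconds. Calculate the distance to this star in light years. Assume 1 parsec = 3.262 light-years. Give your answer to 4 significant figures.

42060 light years

p = 77.56 microarcseconds = 0.00007756 arcsec.
d = 1/p = 1/0.00007756 = 12893 pc.
In light-years: 12893 × 3.262 = 42057 ly.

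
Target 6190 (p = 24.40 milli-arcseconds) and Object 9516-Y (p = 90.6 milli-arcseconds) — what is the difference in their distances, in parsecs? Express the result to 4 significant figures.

29.95 pc

d_A = 1/0.02440″ = 40.984 pc; d_B = 1/0.09060″ = 11.038 pc.
|d_B − d_A| = |11.038 − 40.984| = 29.946 pc.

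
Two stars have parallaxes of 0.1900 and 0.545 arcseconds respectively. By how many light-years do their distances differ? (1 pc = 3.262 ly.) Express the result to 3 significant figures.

11.2 ly

d_A = 1/0.1900″ = 5.2632 pc; d_B = 1/0.5450″ = 1.8349 pc.
|d_B − d_A| = |1.8349 − 5.2632| = 3.4283 pc = 3.4283 × 3.262 ly = 11.183 ly.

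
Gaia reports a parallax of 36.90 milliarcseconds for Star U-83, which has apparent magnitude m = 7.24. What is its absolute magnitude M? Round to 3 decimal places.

d = 1/p = 1/0.03690″ = 27.1 pc.
m − M = 5 log₁₀(27.1) − 5 = 7.1648 − 5 = 2.1648.
M = m − (m − M) = 7.24 − 2.1648 = 5.075.

M = 5.075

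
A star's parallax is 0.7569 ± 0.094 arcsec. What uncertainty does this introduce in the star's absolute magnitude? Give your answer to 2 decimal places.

σ_M = 0.27 mag

M = m − 5 log₁₀ d + 5 = m + 5 log₁₀ p + 5, so ∂M/∂p = 5/(p ln 10).
σ_M = (5/ln 10) · (σ_p/p) = 2.1715 × 0.094/0.7569 = 2.1715 × 0.12419 = 0.26968.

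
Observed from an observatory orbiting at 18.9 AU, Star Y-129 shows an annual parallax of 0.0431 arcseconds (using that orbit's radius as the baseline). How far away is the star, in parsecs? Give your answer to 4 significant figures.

With baseline B (in AU) and parallax p (in arcsec), d = B/p parsecs.
d = 18.9 / 0.0431 = 438.52 pc.

438.5 pc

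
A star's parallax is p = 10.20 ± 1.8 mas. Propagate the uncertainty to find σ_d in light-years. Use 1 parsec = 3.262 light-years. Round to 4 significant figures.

56.44 ly

d = 1/p, so σ_d = σ_p / p².
σ_d = 0.00180 / (0.01020)² = 0.00180 / 0.00010404 = 17.301 pc = 17.301 × 3.262 ly = 56.436 ly.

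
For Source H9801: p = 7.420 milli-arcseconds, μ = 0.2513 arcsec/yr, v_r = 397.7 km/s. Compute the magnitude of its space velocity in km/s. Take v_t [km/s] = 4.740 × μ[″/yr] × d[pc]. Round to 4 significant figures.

428.9 km/s

d = 1/p = 1/0.007420″ = 134.77 pc.
v_t = 4.740 μ d = 4.740 × 0.2513 × 134.77 = 160.53 km/s.
v = √(v_r² + v_t²) = √(397.7² + 160.53²) = √183935 = 428.88 km/s.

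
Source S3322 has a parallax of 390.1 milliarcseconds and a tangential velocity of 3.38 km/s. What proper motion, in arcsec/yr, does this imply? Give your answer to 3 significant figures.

d = 1/p = 1/0.3901″ = 2.5634 pc.
μ = v_t / (4.74 d) = 3.38 / (4.74 × 2.5634) = 3.38 / 12.151 = 0.27817 ″/yr.

0.278 arcsec/yr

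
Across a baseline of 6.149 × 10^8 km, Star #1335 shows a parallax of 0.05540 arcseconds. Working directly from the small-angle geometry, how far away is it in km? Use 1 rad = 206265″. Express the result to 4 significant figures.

2.289 × 10^15 km

θ = 0.05540″ = 0.05540/206265 = 2.6859 × 10^-7 rad.
d = B/θ = (6.149 × 10^8) / (2.6859 × 10^-7) = 2.2894 × 10^15 km.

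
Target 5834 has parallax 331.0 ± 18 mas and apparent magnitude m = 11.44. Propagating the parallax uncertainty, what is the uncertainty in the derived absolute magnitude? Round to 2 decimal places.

M = m − 5 log₁₀ d + 5 = m + 5 log₁₀ p + 5, so ∂M/∂p = 5/(p ln 10).
σ_M = (5/ln 10) · (σ_p/p) = 2.1715 × 18/331.0 = 2.1715 × 0.054381 = 0.11809.

σ_M = 0.12 mag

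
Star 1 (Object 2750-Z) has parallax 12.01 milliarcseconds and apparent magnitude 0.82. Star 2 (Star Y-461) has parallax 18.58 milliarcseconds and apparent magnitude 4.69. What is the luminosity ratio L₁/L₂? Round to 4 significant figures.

L₁/L₂ = 84.53

d₁ = 1/p₁ = 1/0.01201″ = 83.264 pc; d₂ = 1/p₂ = 1/0.01858″ = 53.821 pc.
M₁ = m₁ − 5 log₁₀ d₁ + 5 = 0.82 − 9.6023 + 5 = -3.7823.
M₂ = 4.69 − 8.6548 + 5 = 1.0352.
L₁/L₂ = 10^(0.4(M₂ − M₁)) = 10^(0.4 × 4.8175) = 10^1.92700 = 84.528.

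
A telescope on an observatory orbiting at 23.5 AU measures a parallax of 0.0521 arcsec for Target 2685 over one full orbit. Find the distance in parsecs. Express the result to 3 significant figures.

451 pc

With baseline B (in AU) and parallax p (in arcsec), d = B/p parsecs.
d = 23.5 / 0.0521 = 451.06 pc.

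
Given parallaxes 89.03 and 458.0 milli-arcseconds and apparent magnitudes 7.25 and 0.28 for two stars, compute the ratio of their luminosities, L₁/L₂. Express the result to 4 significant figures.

L₁/L₂ = 0.04312

d₁ = 1/p₁ = 1/0.08903″ = 11.232 pc; d₂ = 1/p₂ = 1/0.4580″ = 2.1834 pc.
M₁ = m₁ − 5 log₁₀ d₁ + 5 = 7.25 − 5.2523 + 5 = 6.9977.
M₂ = 0.28 − 1.6957 + 5 = 3.5843.
L₁/L₂ = 10^(0.4(M₂ − M₁)) = 10^(0.4 × (-3.4134)) = 10^(-1.36536) = 0.043116.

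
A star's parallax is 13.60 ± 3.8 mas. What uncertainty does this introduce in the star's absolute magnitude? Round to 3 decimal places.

σ_M = 0.607 mag

M = m − 5 log₁₀ d + 5 = m + 5 log₁₀ p + 5, so ∂M/∂p = 5/(p ln 10).
σ_M = (5/ln 10) · (σ_p/p) = 2.1715 × 3.8/13.60 = 2.1715 × 0.27941 = 0.60674.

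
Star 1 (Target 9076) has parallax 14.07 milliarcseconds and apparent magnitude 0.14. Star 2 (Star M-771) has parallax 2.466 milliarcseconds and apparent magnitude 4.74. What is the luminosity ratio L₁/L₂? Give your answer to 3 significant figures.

d₁ = 1/p₁ = 1/0.01407″ = 71.073 pc; d₂ = 1/p₂ = 1/0.002466″ = 405.52 pc.
M₁ = m₁ − 5 log₁₀ d₁ + 5 = 0.14 − 9.2585 + 5 = -4.1185.
M₂ = 4.74 − 13.0401 + 5 = -3.3001.
L₁/L₂ = 10^(0.4(M₂ − M₁)) = 10^(0.4 × 0.8184) = 10^0.32736 = 2.125.

L₁/L₂ = 2.13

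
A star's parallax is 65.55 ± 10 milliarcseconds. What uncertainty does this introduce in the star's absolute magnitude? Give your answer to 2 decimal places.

σ_M = 0.33 mag

M = m − 5 log₁₀ d + 5 = m + 5 log₁₀ p + 5, so ∂M/∂p = 5/(p ln 10).
σ_M = (5/ln 10) · (σ_p/p) = 2.1715 × 10/65.55 = 2.1715 × 0.15256 = 0.33128.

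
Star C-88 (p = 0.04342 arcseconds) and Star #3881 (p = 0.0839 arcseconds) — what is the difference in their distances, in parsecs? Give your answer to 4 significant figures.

d_A = 1/0.04342″ = 23.031 pc; d_B = 1/0.08390″ = 11.919 pc.
|d_B − d_A| = |11.919 − 23.031| = 11.112 pc.

11.11 pc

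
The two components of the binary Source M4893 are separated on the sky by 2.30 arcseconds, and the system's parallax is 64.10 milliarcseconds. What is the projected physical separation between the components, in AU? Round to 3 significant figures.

d = 1/p = 1/0.06410″ = 15.601 pc.
At distance d (pc), an angle of θ arcsec spans θ·d AU: s = 2.30 × 15.601 = 35.882 AU.

35.9 AU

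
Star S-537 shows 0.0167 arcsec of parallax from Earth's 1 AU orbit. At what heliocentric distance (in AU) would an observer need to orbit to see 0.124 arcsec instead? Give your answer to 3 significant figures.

Parallax scales linearly with baseline: p ∝ B, so B = p_target / p_Earth × 1 AU.
B = 0.124 / 0.0167 = 7.4251 AU.

7.43 AU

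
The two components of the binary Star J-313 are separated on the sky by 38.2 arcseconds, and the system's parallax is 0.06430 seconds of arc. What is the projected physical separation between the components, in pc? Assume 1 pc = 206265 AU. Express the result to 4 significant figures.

d = 1/p = 1/0.06430″ = 15.552 pc.
At distance d (pc), an angle of θ arcsec spans θ·d AU: s = 38.2 × 15.552 = 594.09 AU.
= 594.09 / 206265 = 0.0028802 pc.

0.002880 pc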